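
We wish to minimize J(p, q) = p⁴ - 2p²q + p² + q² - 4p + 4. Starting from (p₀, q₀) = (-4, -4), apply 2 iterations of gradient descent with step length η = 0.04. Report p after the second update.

-122.73452032

∇J = (4p³ - 4pq + 2p - 4, -2p² + 2q)
(p₁, q₁) = (-4, -4) − 0.04·(-332, -40) = (9.28, -2.4)
(p₂, q₂) = (9.28, -2.4) − 0.04·(3300.363008, -177.0368) = (-122.73452032, 4.681472)
p = -122.73452032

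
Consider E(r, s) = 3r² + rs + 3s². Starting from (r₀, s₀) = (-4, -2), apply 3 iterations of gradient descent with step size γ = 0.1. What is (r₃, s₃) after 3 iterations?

∇E = (6r + s, r + 6s)
Step 1: at (-4, -2), ∇E = (-26, -16) → (-4, -2) − 0.1·(-26, -16) = (-1.4, -0.4)
Step 2: at (-1.4, -0.4), ∇E = (-8.8, -3.8) → (-1.4, -0.4) − 0.1·(-8.8, -3.8) = (-0.52, -0.02)
Step 3: at (-0.52, -0.02), ∇E = (-3.14, -0.64) → (-0.52, -0.02) − 0.1·(-3.14, -0.64) = (-0.206, 0.044)

(-0.206, 0.044)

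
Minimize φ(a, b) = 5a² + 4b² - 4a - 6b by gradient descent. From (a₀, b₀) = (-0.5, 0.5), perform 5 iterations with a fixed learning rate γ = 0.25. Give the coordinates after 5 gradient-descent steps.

(7.234375, 1)

∇φ = (10a - 4, 8b - 6)
(a₁, b₁) = (-0.5, 0.5) − 0.25·(-9, -2) = (1.75, 1)
(a₂, b₂) = (1.75, 1) − 0.25·(13.5, 2) = (-1.625, 0.5)
(a₃, b₃) = (-1.625, 0.5) − 0.25·(-20.25, -2) = (3.4375, 1)
(a₄, b₄) = (3.4375, 1) − 0.25·(30.375, 2) = (-4.15625, 0.5)
(a₅, b₅) = (-4.15625, 0.5) − 0.25·(-45.5625, -2) = (7.234375, 1)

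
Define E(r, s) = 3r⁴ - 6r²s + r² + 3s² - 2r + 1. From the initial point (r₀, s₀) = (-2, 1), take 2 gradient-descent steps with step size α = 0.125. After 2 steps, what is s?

45.859375

∇E = (12r³ - 12rs + 2r - 2, -6r² + 6s)
(r₁, s₁) = (-2, 1) − 0.125·(-78, -18) = (7.75, 3.25)
(r₂, s₂) = (7.75, 3.25) − 0.125·(5297.0625, -340.875) = (-654.3828125, 45.859375)
s = 45.859375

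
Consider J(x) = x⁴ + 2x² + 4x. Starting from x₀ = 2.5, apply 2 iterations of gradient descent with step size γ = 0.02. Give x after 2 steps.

0.73938616

J′(x) = 4x³ + 4x + 4
x₁ = 2.5 − 0.02·76.5 = 0.97
x₂ = 0.97 − 0.02·11.530692 = 0.73938616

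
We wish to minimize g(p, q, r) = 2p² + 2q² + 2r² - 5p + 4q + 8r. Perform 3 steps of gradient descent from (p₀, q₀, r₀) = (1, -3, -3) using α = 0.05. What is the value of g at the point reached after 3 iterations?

∇g = (4p - 5, 4q + 4, 4r + 8)
Step 1: at (1, -3, -3), ∇g = (-1, -8, -4) → (1, -3, -3) − 0.05·(-1, -8, -4) = (1.05, -2.6, -2.8)
Step 2: at (1.05, -2.6, -2.8), ∇g = (-0.8, -6.4, -3.2) → (1.05, -2.6, -2.8) − 0.05·(-0.8, -6.4, -3.2) = (1.09, -2.28, -2.64)
Step 3: at (1.09, -2.28, -2.64), ∇g = (-0.64, -5.12, -2.56) → (1.09, -2.28, -2.64) − 0.05·(-0.64, -5.12, -2.56) = (1.122, -2.024, -2.512)
g(1.122, -2.024, -2.512) = -10.470792

-10.470792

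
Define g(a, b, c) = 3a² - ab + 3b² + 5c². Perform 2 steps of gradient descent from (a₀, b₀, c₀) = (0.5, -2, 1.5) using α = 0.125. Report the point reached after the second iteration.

(-0.0859375, -0.125, 0.09375)

∇g = (6a - b, -a + 6b, 10c)
(a₁, b₁, c₁) = (0.5, -2, 1.5) − 0.125·(5, -12.5, 15) = (-0.125, -0.4375, -0.375)
(a₂, b₂, c₂) = (-0.125, -0.4375, -0.375) − 0.125·(-0.3125, -2.5, -3.75) = (-0.0859375, -0.125, 0.09375)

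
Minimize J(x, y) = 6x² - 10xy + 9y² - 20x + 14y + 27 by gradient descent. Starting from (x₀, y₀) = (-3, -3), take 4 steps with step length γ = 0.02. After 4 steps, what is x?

∇J = (12x - 10y - 20, -10x + 18y + 14)
Step 1: at (-3, -3), ∇J = (-26, -10) → (-3, -3) − 0.02·(-26, -10) = (-2.48, -2.8)
Step 2: at (-2.48, -2.8), ∇J = (-21.76, -11.6) → (-2.48, -2.8) − 0.02·(-21.76, -11.6) = (-2.0448, -2.568)
Step 3: at (-2.0448, -2.568), ∇J = (-18.8576, -11.776) → (-2.0448, -2.568) − 0.02·(-18.8576, -11.776) = (-1.667648, -2.33248)
Step 4: at (-1.667648, -2.33248), ∇J = (-16.686976, -11.30816) → (-1.667648, -2.33248) − 0.02·(-16.686976, -11.30816) = (-1.33390848, -2.1063168)
x = -1.33390848

-1.33390848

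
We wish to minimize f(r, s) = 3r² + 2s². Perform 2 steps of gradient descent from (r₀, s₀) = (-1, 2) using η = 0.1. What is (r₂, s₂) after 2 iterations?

∇f = (6r, 4s)
(r₁, s₁) = (-1, 2) − 0.1·(-6, 8) = (-0.4, 1.2)
(r₂, s₂) = (-0.4, 1.2) − 0.1·(-2.4, 4.8) = (-0.16, 0.72)

(-0.16, 0.72)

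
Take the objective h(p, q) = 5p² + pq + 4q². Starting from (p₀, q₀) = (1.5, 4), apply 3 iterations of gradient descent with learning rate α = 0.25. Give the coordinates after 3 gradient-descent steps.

∇h = (10p + q, p + 8q)
(p₁, q₁) = (1.5, 4) − 0.25·(19, 33.5) = (-3.25, -4.375)
(p₂, q₂) = (-3.25, -4.375) − 0.25·(-36.875, -38.25) = (5.96875, 5.1875)
(p₃, q₃) = (5.96875, 5.1875) − 0.25·(64.875, 47.46875) = (-10.25, -6.6796875)

(-10.25, -6.6796875)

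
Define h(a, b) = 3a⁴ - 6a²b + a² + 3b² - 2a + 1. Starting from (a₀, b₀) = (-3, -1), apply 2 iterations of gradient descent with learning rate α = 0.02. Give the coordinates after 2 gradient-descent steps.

∇h = (12a³ - 12ab + 2a - 2, -6a² + 6b)
Step 1: at (-3, -1), ∇h = (-368, -60) → (-3, -1) − 0.02·(-368, -60) = (4.36, 0.2)
Step 2: at (4.36, 0.2), ∇h = (990.838272, -112.8576) → (4.36, 0.2) − 0.02·(990.838272, -112.8576) = (-15.45676544, 2.457152)

(-15.45676544, 2.457152)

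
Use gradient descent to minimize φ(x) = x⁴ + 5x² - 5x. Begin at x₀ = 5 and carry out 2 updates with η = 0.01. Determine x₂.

-0.351355

φ′(x) = 4x³ + 10x - 5
Step 1: φ′(5) = 545; x₁ = 5 − 0.01·545 = -0.45
Step 2: φ′(-0.45) = -9.8645; x₂ = -0.45 − 0.01·(-9.8645) = -0.351355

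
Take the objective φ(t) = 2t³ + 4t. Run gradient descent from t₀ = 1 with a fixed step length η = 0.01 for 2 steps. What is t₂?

φ′(t) = 6t² + 4
t₁ = 1 − 0.01·10 = 0.9
t₂ = 0.9 − 0.01·8.86 = 0.8114

0.8114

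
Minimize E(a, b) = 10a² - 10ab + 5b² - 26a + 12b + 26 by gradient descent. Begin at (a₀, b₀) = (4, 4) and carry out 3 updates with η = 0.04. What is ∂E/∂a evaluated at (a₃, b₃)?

5.616

∇E = (20a - 10b - 26, -10a + 10b + 12)
(a₁, b₁) = (4, 4) − 0.04·(14, 12) = (3.44, 3.52)
(a₂, b₂) = (3.44, 3.52) − 0.04·(7.6, 12.8) = (3.136, 3.008)
(a₃, b₃) = (3.136, 3.008) − 0.04·(6.64, 10.72) = (2.8704, 2.5792)
∂E/∂a at (2.8704, 2.5792) = 5.616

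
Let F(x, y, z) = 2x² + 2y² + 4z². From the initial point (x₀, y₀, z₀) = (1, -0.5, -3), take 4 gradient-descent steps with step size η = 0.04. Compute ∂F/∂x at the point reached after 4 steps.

1.99148544

∇F = (4x, 4y, 8z)
(x₁, y₁, z₁) = (1, -0.5, -3) − 0.04·(4, -2, -24) = (0.84, -0.42, -2.04)
(x₂, y₂, z₂) = (0.84, -0.42, -2.04) − 0.04·(3.36, -1.68, -16.32) = (0.7056, -0.3528, -1.3872)
(x₃, y₃, z₃) = (0.7056, -0.3528, -1.3872) − 0.04·(2.8224, -1.4112, -11.0976) = (0.592704, -0.296352, -0.943296)
(x₄, y₄, z₄) = (0.592704, -0.296352, -0.943296) − 0.04·(2.370816, -1.185408, -7.546368) = (0.49787136, -0.24893568, -0.64144128)
∂F/∂x at (0.49787136, -0.24893568, -0.64144128) = 1.99148544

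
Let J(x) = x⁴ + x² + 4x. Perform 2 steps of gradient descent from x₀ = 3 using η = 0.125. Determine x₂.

J′(x) = 4x³ + 2x + 4
Step 1: J′(3) = 118; x₁ = 3 − 0.125·118 = -11.75
Step 2: J′(-11.75) = -6508.4375; x₂ = -11.75 − 0.125·(-6508.4375) = 801.8046875

801.8046875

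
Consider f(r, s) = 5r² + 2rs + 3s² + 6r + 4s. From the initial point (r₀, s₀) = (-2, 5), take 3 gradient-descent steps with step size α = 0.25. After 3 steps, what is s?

∇f = (10r + 2s + 6, 2r + 6s + 4)
Step 1: at (-2, 5), ∇f = (-4, 30) → (-2, 5) − 0.25·(-4, 30) = (-1, -2.5)
Step 2: at (-1, -2.5), ∇f = (-9, -13) → (-1, -2.5) − 0.25·(-9, -13) = (1.25, 0.75)
Step 3: at (1.25, 0.75), ∇f = (20, 11) → (1.25, 0.75) − 0.25·(20, 11) = (-3.75, -2)
s = -2

-2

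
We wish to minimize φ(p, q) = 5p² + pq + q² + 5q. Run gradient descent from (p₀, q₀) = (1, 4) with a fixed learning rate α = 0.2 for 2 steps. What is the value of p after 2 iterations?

1.56

∇φ = (10p + q, p + 2q + 5)
(p₁, q₁) = (1, 4) − 0.2·(14, 14) = (-1.8, 1.2)
(p₂, q₂) = (-1.8, 1.2) − 0.2·(-16.8, 5.6) = (1.56, 0.08)
p = 1.56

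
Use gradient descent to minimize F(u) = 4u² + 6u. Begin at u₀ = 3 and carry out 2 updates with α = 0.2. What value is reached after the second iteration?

F′(u) = 8u + 6
Step 1: F′(3) = 30; u₁ = 3 − 0.2·30 = -3
Step 2: F′(-3) = -18; u₂ = -3 − 0.2·(-18) = 0.6

0.6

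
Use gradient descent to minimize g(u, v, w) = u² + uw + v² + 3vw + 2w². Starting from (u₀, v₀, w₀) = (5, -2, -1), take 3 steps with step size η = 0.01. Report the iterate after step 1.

∇g = (2u + w, 2v + 3w, u + 3v + 4w)
(u₁, v₁, w₁) = (5, -2, -1) − 0.01·(9, -7, -5) = (4.91, -1.93, -0.95)

(4.91, -1.93, -0.95)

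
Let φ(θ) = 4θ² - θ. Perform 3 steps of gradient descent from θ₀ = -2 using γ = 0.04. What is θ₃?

-0.543168

φ′(θ) = 8θ - 1
Step 1: φ′(-2) = -17; θ₁ = -2 − 0.04·(-17) = -1.32
Step 2: φ′(-1.32) = -11.56; θ₂ = -1.32 − 0.04·(-11.56) = -0.8576
Step 3: φ′(-0.8576) = -7.8608; θ₃ = -0.8576 − 0.04·(-7.8608) = -0.543168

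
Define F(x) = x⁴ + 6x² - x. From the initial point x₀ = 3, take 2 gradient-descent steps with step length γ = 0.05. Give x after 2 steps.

12.684675

F′(x) = 4x³ + 12x - 1
Step 1: F′(3) = 143; x₁ = 3 − 0.05·143 = -4.15
Step 2: F′(-4.15) = -336.6935; x₂ = -4.15 − 0.05·(-336.6935) = 12.684675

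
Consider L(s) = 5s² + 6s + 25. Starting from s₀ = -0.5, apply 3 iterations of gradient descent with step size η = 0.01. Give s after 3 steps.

-0.5271

L′(s) = 10s + 6
s₁ = -0.5 − 0.01·1 = -0.51
s₂ = -0.51 − 0.01·0.9 = -0.519
s₃ = -0.519 − 0.01·0.81 = -0.5271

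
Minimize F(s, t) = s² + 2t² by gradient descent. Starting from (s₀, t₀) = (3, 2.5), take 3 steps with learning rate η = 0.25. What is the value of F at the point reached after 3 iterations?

0.140625

∇F = (2s, 4t)
Step 1: at (3, 2.5), ∇F = (6, 10) → (3, 2.5) − 0.25·(6, 10) = (1.5, 0)
Step 2: at (1.5, 0), ∇F = (3, 0) → (1.5, 0) − 0.25·(3, 0) = (0.75, 0)
Step 3: at (0.75, 0), ∇F = (1.5, 0) → (0.75, 0) − 0.25·(1.5, 0) = (0.375, 0)
F(0.375, 0) = 0.140625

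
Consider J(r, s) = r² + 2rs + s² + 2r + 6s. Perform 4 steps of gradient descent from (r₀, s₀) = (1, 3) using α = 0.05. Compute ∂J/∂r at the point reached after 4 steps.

2.9152

∇J = (2r + 2s + 2, 2r + 2s + 6)
(r₁, s₁) = (1, 3) − 0.05·(10, 14) = (0.5, 2.3)
(r₂, s₂) = (0.5, 2.3) − 0.05·(7.6, 11.6) = (0.12, 1.72)
(r₃, s₃) = (0.12, 1.72) − 0.05·(5.68, 9.68) = (-0.164, 1.236)
(r₄, s₄) = (-0.164, 1.236) − 0.05·(4.144, 8.144) = (-0.3712, 0.8288)
∂J/∂r at (-0.3712, 0.8288) = 2.9152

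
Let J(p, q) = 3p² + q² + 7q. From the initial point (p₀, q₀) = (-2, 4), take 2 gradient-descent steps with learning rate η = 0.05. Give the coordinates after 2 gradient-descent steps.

(-0.98, 2.575)

∇J = (6p, 2q + 7)
Step 1: at (-2, 4), ∇J = (-12, 15) → (-2, 4) − 0.05·(-12, 15) = (-1.4, 3.25)
Step 2: at (-1.4, 3.25), ∇J = (-8.4, 13.5) → (-1.4, 3.25) − 0.05·(-8.4, 13.5) = (-0.98, 2.575)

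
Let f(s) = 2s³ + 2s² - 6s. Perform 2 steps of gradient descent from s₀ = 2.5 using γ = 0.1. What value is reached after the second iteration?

-2.0235

f′(s) = 6s² + 4s - 6
Step 1: f′(2.5) = 41.5; s₁ = 2.5 − 0.1·41.5 = -1.65
Step 2: f′(-1.65) = 3.735; s₂ = -1.65 − 0.1·3.735 = -2.0235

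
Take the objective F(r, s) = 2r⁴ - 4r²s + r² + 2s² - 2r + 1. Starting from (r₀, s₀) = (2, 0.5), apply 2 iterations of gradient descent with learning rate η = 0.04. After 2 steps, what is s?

∇F = (8r³ - 8rs + 2r - 2, -4r² + 4s)
Step 1: at (2, 0.5), ∇F = (58, -14) → (2, 0.5) − 0.04·(58, -14) = (-0.32, 1.06)
Step 2: at (-0.32, 1.06), ∇F = (-0.188544, 3.8304) → (-0.32, 1.06) − 0.04·(-0.188544, 3.8304) = (-0.31245824, 0.906784)
s = 0.906784

0.906784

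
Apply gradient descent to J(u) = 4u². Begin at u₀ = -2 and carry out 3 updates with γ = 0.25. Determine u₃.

2

J′(u) = 8u
Step 1: J′(-2) = -16; u₁ = -2 − 0.25·(-16) = 2
Step 2: J′(2) = 16; u₂ = 2 − 0.25·16 = -2
Step 3: J′(-2) = -16; u₃ = -2 − 0.25·(-16) = 2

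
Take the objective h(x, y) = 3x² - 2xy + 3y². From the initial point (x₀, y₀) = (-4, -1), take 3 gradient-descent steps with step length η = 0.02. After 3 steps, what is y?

∇h = (6x - 2y, -2x + 6y)
(x₁, y₁) = (-4, -1) − 0.02·(-22, 2) = (-3.56, -1.04)
(x₂, y₂) = (-3.56, -1.04) − 0.02·(-19.28, 0.88) = (-3.1744, -1.0576)
(x₃, y₃) = (-3.1744, -1.0576) − 0.02·(-16.9312, 0.0032) = (-2.835776, -1.057664)
y = -1.057664

-1.057664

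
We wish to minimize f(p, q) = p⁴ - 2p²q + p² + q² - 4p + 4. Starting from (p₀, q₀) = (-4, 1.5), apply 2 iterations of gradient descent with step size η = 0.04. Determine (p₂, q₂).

(-22.66582016, 5.101408)

∇f = (4p³ - 4pq + 2p - 4, -2p² + 2q)
(p₁, q₁) = (-4, 1.5) − 0.04·(-244, -29) = (5.76, 2.66)
(p₂, q₂) = (5.76, 2.66) − 0.04·(710.645504, -61.0352) = (-22.66582016, 5.101408)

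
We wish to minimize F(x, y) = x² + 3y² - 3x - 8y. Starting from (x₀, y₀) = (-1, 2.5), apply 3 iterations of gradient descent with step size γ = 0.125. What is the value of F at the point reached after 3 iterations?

-6.469970703125

∇F = (2x - 3, 6y - 8)
Step 1: at (-1, 2.5), ∇F = (-5, 7) → (-1, 2.5) − 0.125·(-5, 7) = (-0.375, 1.625)
Step 2: at (-0.375, 1.625), ∇F = (-3.75, 1.75) → (-0.375, 1.625) − 0.125·(-3.75, 1.75) = (0.09375, 1.40625)
Step 3: at (0.09375, 1.40625), ∇F = (-2.8125, 0.4375) → (0.09375, 1.40625) − 0.125·(-2.8125, 0.4375) = (0.4453125, 1.3515625)
F(0.4453125, 1.3515625) = -6.469970703125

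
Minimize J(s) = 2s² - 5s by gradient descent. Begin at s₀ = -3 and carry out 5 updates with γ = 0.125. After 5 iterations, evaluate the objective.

J′(s) = 4s - 5
Step 1: J′(-3) = -17; s₁ = -3 − 0.125·(-17) = -0.875
Step 2: J′(-0.875) = -8.5; s₂ = -0.875 − 0.125·(-8.5) = 0.1875
Step 3: J′(0.1875) = -4.25; s₃ = 0.1875 − 0.125·(-4.25) = 0.71875
Step 4: J′(0.71875) = -2.125; s₄ = 0.71875 − 0.125·(-2.125) = 0.984375
Step 5: J′(0.984375) = -1.0625; s₅ = 0.984375 − 0.125·(-1.0625) = 1.1171875
J(1.1171875) = -3.0897216796875

-3.0897216796875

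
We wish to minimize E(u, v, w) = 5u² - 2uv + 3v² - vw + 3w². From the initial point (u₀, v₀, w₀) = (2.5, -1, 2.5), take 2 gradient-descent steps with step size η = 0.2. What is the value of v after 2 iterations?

-1.64

∇E = (10u - 2v, -2u + 6v - w, -v + 6w)
Step 1: at (2.5, -1, 2.5), ∇E = (27, -13.5, 16) → (2.5, -1, 2.5) − 0.2·(27, -13.5, 16) = (-2.9, 1.7, -0.7)
Step 2: at (-2.9, 1.7, -0.7), ∇E = (-32.4, 16.7, -5.9) → (-2.9, 1.7, -0.7) − 0.2·(-32.4, 16.7, -5.9) = (3.58, -1.64, 0.48)
v = -1.64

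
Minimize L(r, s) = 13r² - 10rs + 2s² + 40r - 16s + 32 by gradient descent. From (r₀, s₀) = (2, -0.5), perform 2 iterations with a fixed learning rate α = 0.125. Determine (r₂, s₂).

(23.09375, -8.53125)

∇L = (26r - 10s + 40, -10r + 4s - 16)
Step 1: at (2, -0.5), ∇L = (97, -38) → (2, -0.5) − 0.125·(97, -38) = (-10.125, 4.25)
Step 2: at (-10.125, 4.25), ∇L = (-265.75, 102.25) → (-10.125, 4.25) − 0.125·(-265.75, 102.25) = (23.09375, -8.53125)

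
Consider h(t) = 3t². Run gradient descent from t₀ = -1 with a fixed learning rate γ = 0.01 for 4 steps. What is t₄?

h′(t) = 6t
t₁ = -1 − 0.01·(-6) = -0.94
t₂ = -0.94 − 0.01·(-5.64) = -0.8836
t₃ = -0.8836 − 0.01·(-5.3016) = -0.830584
t₄ = -0.830584 − 0.01·(-4.983504) = -0.78074896

-0.78074896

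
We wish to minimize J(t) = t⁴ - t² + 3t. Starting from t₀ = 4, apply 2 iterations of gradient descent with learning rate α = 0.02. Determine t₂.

-1.03590336

J′(t) = 4t³ - 2t + 3
t₁ = 4 − 0.02·251 = -1.02
t₂ = -1.02 − 0.02·0.795168 = -1.03590336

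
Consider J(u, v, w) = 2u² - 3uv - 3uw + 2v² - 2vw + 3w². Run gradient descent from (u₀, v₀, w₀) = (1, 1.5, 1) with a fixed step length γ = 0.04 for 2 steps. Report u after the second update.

∇J = (4u - 3v - 3w, -3u + 4v - 2w, -3u - 2v + 6w)
Step 1: at (1, 1.5, 1), ∇J = (-3.5, 1, 0) → (1, 1.5, 1) − 0.04·(-3.5, 1, 0) = (1.14, 1.46, 1)
Step 2: at (1.14, 1.46, 1), ∇J = (-2.82, 0.42, -0.34) → (1.14, 1.46, 1) − 0.04·(-2.82, 0.42, -0.34) = (1.2528, 1.4432, 1.0136)
u = 1.2528

1.2528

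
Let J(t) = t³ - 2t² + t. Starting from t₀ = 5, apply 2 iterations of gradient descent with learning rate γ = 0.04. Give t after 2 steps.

2.247488

J′(t) = 3t² - 4t + 1
Step 1: J′(5) = 56; t₁ = 5 − 0.04·56 = 2.76
Step 2: J′(2.76) = 12.8128; t₂ = 2.76 − 0.04·12.8128 = 2.247488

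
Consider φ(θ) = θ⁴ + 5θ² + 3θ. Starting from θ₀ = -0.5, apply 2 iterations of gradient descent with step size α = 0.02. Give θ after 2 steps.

-0.41271

φ′(θ) = 4θ³ + 10θ + 3
Step 1: φ′(-0.5) = -2.5; θ₁ = -0.5 − 0.02·(-2.5) = -0.45
Step 2: φ′(-0.45) = -1.8645; θ₂ = -0.45 − 0.02·(-1.8645) = -0.41271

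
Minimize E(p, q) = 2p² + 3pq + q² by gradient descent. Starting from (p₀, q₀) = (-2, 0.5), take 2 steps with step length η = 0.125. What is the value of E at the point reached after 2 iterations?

-0.20294189453125

∇E = (4p + 3q, 3p + 2q)
Step 1: at (-2, 0.5), ∇E = (-6.5, -5) → (-2, 0.5) − 0.125·(-6.5, -5) = (-1.1875, 1.125)
Step 2: at (-1.1875, 1.125), ∇E = (-1.375, -1.3125) → (-1.1875, 1.125) − 0.125·(-1.375, -1.3125) = (-1.015625, 1.2890625)
E(-1.015625, 1.2890625) = -0.20294189453125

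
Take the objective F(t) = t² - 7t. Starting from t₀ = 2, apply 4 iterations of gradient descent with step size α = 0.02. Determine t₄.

F′(t) = 2t - 7
Step 1: F′(2) = -3; t₁ = 2 − 0.02·(-3) = 2.06
Step 2: F′(2.06) = -2.88; t₂ = 2.06 − 0.02·(-2.88) = 2.1176
Step 3: F′(2.1176) = -2.7648; t₃ = 2.1176 − 0.02·(-2.7648) = 2.172896
Step 4: F′(2.172896) = -2.654208; t₄ = 2.172896 − 0.02·(-2.654208) = 2.22598016

2.22598016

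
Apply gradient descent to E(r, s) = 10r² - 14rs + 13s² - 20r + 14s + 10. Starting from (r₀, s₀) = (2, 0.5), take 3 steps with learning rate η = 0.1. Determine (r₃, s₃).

∇E = (20r - 14s - 20, -14r + 26s + 14)
(r₁, s₁) = (2, 0.5) − 0.1·(13, -1) = (0.7, 0.6)
(r₂, s₂) = (0.7, 0.6) − 0.1·(-14.4, 19.8) = (2.14, -1.38)
(r₃, s₃) = (2.14, -1.38) − 0.1·(42.12, -51.84) = (-2.072, 3.804)

(-2.072, 3.804)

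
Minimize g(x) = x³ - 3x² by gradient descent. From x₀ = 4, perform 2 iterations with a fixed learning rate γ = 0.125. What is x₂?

1.375

g′(x) = 3x² - 6x
x₁ = 4 − 0.125·24 = 1
x₂ = 1 − 0.125·(-3) = 1.375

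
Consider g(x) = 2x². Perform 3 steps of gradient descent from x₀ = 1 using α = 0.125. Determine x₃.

0.125

g′(x) = 4x
Step 1: g′(1) = 4; x₁ = 1 − 0.125·4 = 0.5
Step 2: g′(0.5) = 2; x₂ = 0.5 − 0.125·2 = 0.25
Step 3: g′(0.25) = 1; x₃ = 0.25 − 0.125·1 = 0.125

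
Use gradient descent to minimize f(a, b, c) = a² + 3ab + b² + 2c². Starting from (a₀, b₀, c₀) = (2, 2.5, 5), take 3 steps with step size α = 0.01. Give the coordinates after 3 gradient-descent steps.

∇f = (2a + 3b, 3a + 2b, 4c)
(a₁, b₁, c₁) = (2, 2.5, 5) − 0.01·(11.5, 11, 20) = (1.885, 2.39, 4.8)
(a₂, b₂, c₂) = (1.885, 2.39, 4.8) − 0.01·(10.94, 10.435, 19.2) = (1.7756, 2.28565, 4.608)
(a₃, b₃, c₃) = (1.7756, 2.28565, 4.608) − 0.01·(10.40815, 9.8981, 18.432) = (1.6715185, 2.186669, 4.42368)

(1.6715185, 2.186669, 4.42368)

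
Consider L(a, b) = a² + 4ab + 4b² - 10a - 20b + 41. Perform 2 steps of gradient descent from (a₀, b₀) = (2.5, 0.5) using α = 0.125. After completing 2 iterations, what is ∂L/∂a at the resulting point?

-0.1875

∇L = (2a + 4b - 10, 4a + 8b - 20)
(a₁, b₁) = (2.5, 0.5) − 0.125·(-3, -6) = (2.875, 1.25)
(a₂, b₂) = (2.875, 1.25) − 0.125·(0.75, 1.5) = (2.78125, 1.0625)
∂L/∂a at (2.78125, 1.0625) = -0.1875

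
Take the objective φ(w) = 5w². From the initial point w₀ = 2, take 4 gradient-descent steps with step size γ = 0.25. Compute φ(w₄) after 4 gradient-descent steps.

512.578125

φ′(w) = 10w
w₁ = 2 − 0.25·20 = -3
w₂ = -3 − 0.25·(-30) = 4.5
w₃ = 4.5 − 0.25·45 = -6.75
w₄ = -6.75 − 0.25·(-67.5) = 10.125
φ(10.125) = 512.578125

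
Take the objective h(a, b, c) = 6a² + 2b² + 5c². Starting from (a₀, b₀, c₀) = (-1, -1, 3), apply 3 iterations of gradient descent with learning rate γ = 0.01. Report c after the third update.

2.187

∇h = (12a, 4b, 10c)
Step 1: at (-1, -1, 3), ∇h = (-12, -4, 30) → (-1, -1, 3) − 0.01·(-12, -4, 30) = (-0.88, -0.96, 2.7)
Step 2: at (-0.88, -0.96, 2.7), ∇h = (-10.56, -3.84, 27) → (-0.88, -0.96, 2.7) − 0.01·(-10.56, -3.84, 27) = (-0.7744, -0.9216, 2.43)
Step 3: at (-0.7744, -0.9216, 2.43), ∇h = (-9.2928, -3.6864, 24.3) → (-0.7744, -0.9216, 2.43) − 0.01·(-9.2928, -3.6864, 24.3) = (-0.681472, -0.884736, 2.187)
c = 2.187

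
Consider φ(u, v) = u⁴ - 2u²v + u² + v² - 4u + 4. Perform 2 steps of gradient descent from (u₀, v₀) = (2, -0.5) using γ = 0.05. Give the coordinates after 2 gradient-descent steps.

∇φ = (4u³ - 4uv + 2u - 4, -2u² + 2v)
Step 1: at (2, -0.5), ∇φ = (36, -9) → (2, -0.5) − 0.05·(36, -9) = (0.2, -0.05)
Step 2: at (0.2, -0.05), ∇φ = (-3.528, -0.18) → (0.2, -0.05) − 0.05·(-3.528, -0.18) = (0.3764, -0.041)

(0.3764, -0.041)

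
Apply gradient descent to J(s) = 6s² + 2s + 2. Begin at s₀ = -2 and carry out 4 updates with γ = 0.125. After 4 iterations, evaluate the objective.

1.912109375

J′(s) = 12s + 2
Step 1: J′(-2) = -22; s₁ = -2 − 0.125·(-22) = 0.75
Step 2: J′(0.75) = 11; s₂ = 0.75 − 0.125·11 = -0.625
Step 3: J′(-0.625) = -5.5; s₃ = -0.625 − 0.125·(-5.5) = 0.0625
Step 4: J′(0.0625) = 2.75; s₄ = 0.0625 − 0.125·2.75 = -0.28125
J(-0.28125) = 1.912109375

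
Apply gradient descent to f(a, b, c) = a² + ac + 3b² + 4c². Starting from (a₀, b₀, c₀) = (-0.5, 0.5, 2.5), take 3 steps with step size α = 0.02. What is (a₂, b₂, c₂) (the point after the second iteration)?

∇f = (2a + c, 6b, a + 8c)
(a₁, b₁, c₁) = (-0.5, 0.5, 2.5) − 0.02·(1.5, 3, 19.5) = (-0.53, 0.44, 2.11)
(a₂, b₂, c₂) = (-0.53, 0.44, 2.11) − 0.02·(1.05, 2.64, 16.35) = (-0.551, 0.3872, 1.783)

(-0.551, 0.3872, 1.783)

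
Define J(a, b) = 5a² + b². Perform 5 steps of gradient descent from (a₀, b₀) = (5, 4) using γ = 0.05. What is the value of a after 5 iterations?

0.15625

∇J = (10a, 2b)
(a₁, b₁) = (5, 4) − 0.05·(50, 8) = (2.5, 3.6)
(a₂, b₂) = (2.5, 3.6) − 0.05·(25, 7.2) = (1.25, 3.24)
(a₃, b₃) = (1.25, 3.24) − 0.05·(12.5, 6.48) = (0.625, 2.916)
(a₄, b₄) = (0.625, 2.916) − 0.05·(6.25, 5.832) = (0.3125, 2.6244)
(a₅, b₅) = (0.3125, 2.6244) − 0.05·(3.125, 5.2488) = (0.15625, 2.36196)
a = 0.15625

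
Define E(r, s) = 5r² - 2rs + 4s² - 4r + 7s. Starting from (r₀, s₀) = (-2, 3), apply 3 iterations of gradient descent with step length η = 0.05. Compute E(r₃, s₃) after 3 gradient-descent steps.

∇E = (10r - 2s - 4, -2r + 8s + 7)
Step 1: at (-2, 3), ∇E = (-30, 35) → (-2, 3) − 0.05·(-30, 35) = (-0.5, 1.25)
Step 2: at (-0.5, 1.25), ∇E = (-11.5, 18) → (-0.5, 1.25) − 0.05·(-11.5, 18) = (0.075, 0.35)
Step 3: at (0.075, 0.35), ∇E = (-3.95, 9.65) → (0.075, 0.35) − 0.05·(-3.95, 9.65) = (0.2725, -0.1325)
E(0.2725, -0.1325) = -1.50378125

-1.50378125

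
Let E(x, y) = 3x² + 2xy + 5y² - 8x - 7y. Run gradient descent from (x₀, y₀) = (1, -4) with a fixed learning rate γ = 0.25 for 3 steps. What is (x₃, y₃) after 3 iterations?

∇E = (6x + 2y - 8, 2x + 10y - 7)
Step 1: at (1, -4), ∇E = (-10, -45) → (1, -4) − 0.25·(-10, -45) = (3.5, 7.25)
Step 2: at (3.5, 7.25), ∇E = (27.5, 72.5) → (3.5, 7.25) − 0.25·(27.5, 72.5) = (-3.375, -10.875)
Step 3: at (-3.375, -10.875), ∇E = (-50, -122.5) → (-3.375, -10.875) − 0.25·(-50, -122.5) = (9.125, 19.75)

(9.125, 19.75)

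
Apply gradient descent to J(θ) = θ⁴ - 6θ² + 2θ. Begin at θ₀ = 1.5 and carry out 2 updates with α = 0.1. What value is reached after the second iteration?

J′(θ) = 4θ³ - 12θ + 2
Step 1: J′(1.5) = -2.5; θ₁ = 1.5 − 0.1·(-2.5) = 1.75
Step 2: J′(1.75) = 2.4375; θ₂ = 1.75 − 0.1·2.4375 = 1.50625

1.50625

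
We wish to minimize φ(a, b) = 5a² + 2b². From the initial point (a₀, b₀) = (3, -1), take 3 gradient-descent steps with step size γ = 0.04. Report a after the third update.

0.648

∇φ = (10a, 4b)
Step 1: at (3, -1), ∇φ = (30, -4) → (3, -1) − 0.04·(30, -4) = (1.8, -0.84)
Step 2: at (1.8, -0.84), ∇φ = (18, -3.36) → (1.8, -0.84) − 0.04·(18, -3.36) = (1.08, -0.7056)
Step 3: at (1.08, -0.7056), ∇φ = (10.8, -2.8224) → (1.08, -0.7056) − 0.04·(10.8, -2.8224) = (0.648, -0.592704)
a = 0.648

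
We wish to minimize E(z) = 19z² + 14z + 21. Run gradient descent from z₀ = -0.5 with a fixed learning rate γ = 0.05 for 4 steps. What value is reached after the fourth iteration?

-0.45475

E′(z) = 38z + 14
Step 1: E′(-0.5) = -5; z₁ = -0.5 − 0.05·(-5) = -0.25
Step 2: E′(-0.25) = 4.5; z₂ = -0.25 − 0.05·4.5 = -0.475
Step 3: E′(-0.475) = -4.05; z₃ = -0.475 − 0.05·(-4.05) = -0.2725
Step 4: E′(-0.2725) = 3.645; z₄ = -0.2725 − 0.05·3.645 = -0.45475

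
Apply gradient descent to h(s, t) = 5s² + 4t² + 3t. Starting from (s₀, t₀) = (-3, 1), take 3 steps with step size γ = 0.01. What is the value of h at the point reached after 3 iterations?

∇h = (10s, 8t + 3)
Step 1: at (-3, 1), ∇h = (-30, 11) → (-3, 1) − 0.01·(-30, 11) = (-2.7, 0.89)
Step 2: at (-2.7, 0.89), ∇h = (-27, 10.12) → (-2.7, 0.89) − 0.01·(-27, 10.12) = (-2.43, 0.7888)
Step 3: at (-2.43, 0.7888), ∇h = (-24.3, 9.3104) → (-2.43, 0.7888) − 0.01·(-24.3, 9.3104) = (-2.187, 0.695696)
h(-2.187, 0.695696) = 27.937904697664

27.937904697664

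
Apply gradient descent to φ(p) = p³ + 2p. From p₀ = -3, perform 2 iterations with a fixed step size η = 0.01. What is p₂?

-3.634723

φ′(p) = 3p² + 2
Step 1: φ′(-3) = 29; p₁ = -3 − 0.01·29 = -3.29
Step 2: φ′(-3.29) = 34.4723; p₂ = -3.29 − 0.01·34.4723 = -3.634723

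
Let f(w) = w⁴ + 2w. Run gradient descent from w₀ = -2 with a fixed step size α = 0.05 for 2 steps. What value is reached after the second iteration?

-0.575

f′(w) = 4w³ + 2
w₁ = -2 − 0.05·(-30) = -0.5
w₂ = -0.5 − 0.05·1.5 = -0.575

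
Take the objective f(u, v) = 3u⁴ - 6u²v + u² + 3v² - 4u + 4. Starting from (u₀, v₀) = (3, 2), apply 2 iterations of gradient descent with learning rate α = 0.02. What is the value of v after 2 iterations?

3.018368

∇f = (12u³ - 12uv + 2u - 4, -6u² + 6v)
Step 1: at (3, 2), ∇f = (254, -42) → (3, 2) − 0.02·(254, -42) = (-2.08, 2.84)
Step 2: at (-2.08, 2.84), ∇f = (-45.260544, -8.9184) → (-2.08, 2.84) − 0.02·(-45.260544, -8.9184) = (-1.17478912, 3.018368)
v = 3.018368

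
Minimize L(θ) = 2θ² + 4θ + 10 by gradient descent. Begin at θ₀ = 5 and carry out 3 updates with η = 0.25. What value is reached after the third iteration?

L′(θ) = 4θ + 4
Step 1: L′(5) = 24; θ₁ = 5 − 0.25·24 = -1
Step 2: L′(-1) = 0; θ₂ = -1 − 0.25·0 = -1
Step 3: L′(-1) = 0; θ₃ = -1 − 0.25·0 = -1

-1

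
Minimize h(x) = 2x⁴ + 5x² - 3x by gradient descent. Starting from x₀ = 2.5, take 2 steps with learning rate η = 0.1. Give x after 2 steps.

1452.9784

h′(x) = 8x³ + 10x - 3
x₁ = 2.5 − 0.1·147 = -12.2
x₂ = -12.2 − 0.1·(-14651.784) = 1452.9784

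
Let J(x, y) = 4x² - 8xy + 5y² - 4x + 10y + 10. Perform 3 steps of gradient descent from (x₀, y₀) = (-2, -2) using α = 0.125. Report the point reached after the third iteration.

∇J = (8x - 8y - 4, -8x + 10y + 10)
Step 1: at (-2, -2), ∇J = (-4, 6) → (-2, -2) − 0.125·(-4, 6) = (-1.5, -2.75)
Step 2: at (-1.5, -2.75), ∇J = (6, -5.5) → (-1.5, -2.75) − 0.125·(6, -5.5) = (-2.25, -2.0625)
Step 3: at (-2.25, -2.0625), ∇J = (-5.5, 7.375) → (-2.25, -2.0625) − 0.125·(-5.5, 7.375) = (-1.5625, -2.984375)

(-1.5625, -2.984375)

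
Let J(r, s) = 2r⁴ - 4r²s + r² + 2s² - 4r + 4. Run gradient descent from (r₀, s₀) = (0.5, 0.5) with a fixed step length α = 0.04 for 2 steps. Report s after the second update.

0.456096

∇J = (8r³ - 8rs + 2r - 4, -4r² + 4s)
(r₁, s₁) = (0.5, 0.5) − 0.04·(-4, 1) = (0.66, 0.46)
(r₂, s₂) = (0.66, 0.46) − 0.04·(-2.808832, 0.0976) = (0.77235328, 0.456096)
s = 0.456096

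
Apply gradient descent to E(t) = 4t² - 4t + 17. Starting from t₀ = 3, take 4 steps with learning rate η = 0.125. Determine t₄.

E′(t) = 8t - 4
t₁ = 3 − 0.125·20 = 0.5
t₂ = 0.5 − 0.125·0 = 0.5
t₃ = 0.5 − 0.125·0 = 0.5
t₄ = 0.5 − 0.125·0 = 0.5

0.5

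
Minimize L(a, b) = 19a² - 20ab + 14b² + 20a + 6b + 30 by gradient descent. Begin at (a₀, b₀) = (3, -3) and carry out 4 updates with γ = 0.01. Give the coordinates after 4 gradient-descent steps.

∇L = (38a - 20b + 20, -20a + 28b + 6)
(a₁, b₁) = (3, -3) − 0.01·(194, -138) = (1.06, -1.62)
(a₂, b₂) = (1.06, -1.62) − 0.01·(92.68, -60.56) = (0.1332, -1.0144)
(a₃, b₃) = (0.1332, -1.0144) − 0.01·(45.3496, -25.0672) = (-0.320296, -0.763728)
(a₄, b₄) = (-0.320296, -0.763728) − 0.01·(23.103312, -8.978464) = (-0.55132912, -0.67394336)

(-0.55132912, -0.67394336)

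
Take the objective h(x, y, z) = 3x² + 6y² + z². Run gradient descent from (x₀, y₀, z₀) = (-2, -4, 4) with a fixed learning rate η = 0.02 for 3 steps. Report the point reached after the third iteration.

∇h = (6x, 12y, 2z)
(x₁, y₁, z₁) = (-2, -4, 4) − 0.02·(-12, -48, 8) = (-1.76, -3.04, 3.84)
(x₂, y₂, z₂) = (-1.76, -3.04, 3.84) − 0.02·(-10.56, -36.48, 7.68) = (-1.5488, -2.3104, 3.6864)
(x₃, y₃, z₃) = (-1.5488, -2.3104, 3.6864) − 0.02·(-9.2928, -27.7248, 7.3728) = (-1.362944, -1.755904, 3.538944)

(-1.362944, -1.755904, 3.538944)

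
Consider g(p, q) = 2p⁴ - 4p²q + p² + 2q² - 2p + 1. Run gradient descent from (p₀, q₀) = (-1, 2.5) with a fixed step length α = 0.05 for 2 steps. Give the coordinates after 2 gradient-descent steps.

∇g = (8p³ - 8pq + 2p - 2, -4p² + 4q)
(p₁, q₁) = (-1, 2.5) − 0.05·(8, 6) = (-1.4, 2.2)
(p₂, q₂) = (-1.4, 2.2) − 0.05·(-2.112, 0.96) = (-1.2944, 2.152)

(-1.2944, 2.152)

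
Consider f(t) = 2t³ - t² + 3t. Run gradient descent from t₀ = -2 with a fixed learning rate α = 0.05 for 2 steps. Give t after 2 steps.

f′(t) = 6t² - 2t + 3
Step 1: f′(-2) = 31; t₁ = -2 − 0.05·31 = -3.55
Step 2: f′(-3.55) = 85.715; t₂ = -3.55 − 0.05·85.715 = -7.83575

-7.83575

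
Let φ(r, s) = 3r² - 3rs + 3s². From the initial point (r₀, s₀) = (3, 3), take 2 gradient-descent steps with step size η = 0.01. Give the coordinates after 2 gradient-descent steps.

∇φ = (6r - 3s, -3r + 6s)
Step 1: at (3, 3), ∇φ = (9, 9) → (3, 3) − 0.01·(9, 9) = (2.91, 2.91)
Step 2: at (2.91, 2.91), ∇φ = (8.73, 8.73) → (2.91, 2.91) − 0.01·(8.73, 8.73) = (2.8227, 2.8227)

(2.8227, 2.8227)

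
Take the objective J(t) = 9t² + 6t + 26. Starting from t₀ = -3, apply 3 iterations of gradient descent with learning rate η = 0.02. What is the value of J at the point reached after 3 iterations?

J′(t) = 18t + 6
t₁ = -3 − 0.02·(-48) = -2.04
t₂ = -2.04 − 0.02·(-30.72) = -1.4256
t₃ = -1.4256 − 0.02·(-19.6608) = -1.032384
J(-1.032384) = 29.398046511104

29.398046511104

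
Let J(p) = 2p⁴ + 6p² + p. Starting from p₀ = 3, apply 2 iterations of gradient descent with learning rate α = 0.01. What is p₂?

J′(p) = 8p³ + 12p + 1
Step 1: J′(3) = 253; p₁ = 3 − 0.01·253 = 0.47
Step 2: J′(0.47) = 7.470584; p₂ = 0.47 − 0.01·7.470584 = 0.39529416

0.39529416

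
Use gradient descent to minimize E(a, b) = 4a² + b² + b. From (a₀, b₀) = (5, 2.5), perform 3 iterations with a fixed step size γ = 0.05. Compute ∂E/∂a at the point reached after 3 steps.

8.64

∇E = (8a, 2b + 1)
(a₁, b₁) = (5, 2.5) − 0.05·(40, 6) = (3, 2.2)
(a₂, b₂) = (3, 2.2) − 0.05·(24, 5.4) = (1.8, 1.93)
(a₃, b₃) = (1.8, 1.93) − 0.05·(14.4, 4.86) = (1.08, 1.687)
∂E/∂a at (1.08, 1.687) = 8.64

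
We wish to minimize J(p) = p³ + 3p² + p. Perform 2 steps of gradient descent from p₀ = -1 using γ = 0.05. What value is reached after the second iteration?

-0.8015

J′(p) = 3p² + 6p + 1
p₁ = -1 − 0.05·(-2) = -0.9
p₂ = -0.9 − 0.05·(-1.97) = -0.8015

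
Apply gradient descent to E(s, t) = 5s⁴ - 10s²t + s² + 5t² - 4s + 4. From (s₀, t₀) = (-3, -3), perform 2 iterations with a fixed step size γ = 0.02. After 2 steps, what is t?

26.432

∇E = (20s³ - 20st + 2s - 4, -10s² + 10t)
(s₁, t₁) = (-3, -3) − 0.02·(-730, -120) = (11.6, -0.6)
(s₂, t₂) = (11.6, -0.6) − 0.02·(31376.32, -1351.6) = (-615.9264, 26.432)
t = 26.432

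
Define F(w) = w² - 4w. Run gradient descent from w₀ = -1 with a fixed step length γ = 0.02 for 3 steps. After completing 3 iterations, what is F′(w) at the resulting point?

-5.308416

F′(w) = 2w - 4
Step 1: F′(-1) = -6; w₁ = -1 − 0.02·(-6) = -0.88
Step 2: F′(-0.88) = -5.76; w₂ = -0.88 − 0.02·(-5.76) = -0.7648
Step 3: F′(-0.7648) = -5.5296; w₃ = -0.7648 − 0.02·(-5.5296) = -0.654208
F′(w) at (-0.654208) = -5.308416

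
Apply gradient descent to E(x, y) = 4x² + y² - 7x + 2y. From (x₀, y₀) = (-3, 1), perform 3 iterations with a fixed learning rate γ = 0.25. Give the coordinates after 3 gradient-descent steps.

(4.75, -0.75)

∇E = (8x - 7, 2y + 2)
Step 1: at (-3, 1), ∇E = (-31, 4) → (-3, 1) − 0.25·(-31, 4) = (4.75, 0)
Step 2: at (4.75, 0), ∇E = (31, 2) → (4.75, 0) − 0.25·(31, 2) = (-3, -0.5)
Step 3: at (-3, -0.5), ∇E = (-31, 1) → (-3, -0.5) − 0.25·(-31, 1) = (4.75, -0.75)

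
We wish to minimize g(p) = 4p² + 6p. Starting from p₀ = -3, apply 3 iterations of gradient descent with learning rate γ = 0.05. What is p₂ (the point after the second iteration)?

-1.56

g′(p) = 8p + 6
p₁ = -3 − 0.05·(-18) = -2.1
p₂ = -2.1 − 0.05·(-10.8) = -1.56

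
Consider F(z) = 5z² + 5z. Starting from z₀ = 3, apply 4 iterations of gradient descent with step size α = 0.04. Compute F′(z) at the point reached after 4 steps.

4.536

F′(z) = 10z + 5
z₁ = 3 − 0.04·35 = 1.6
z₂ = 1.6 − 0.04·21 = 0.76
z₃ = 0.76 − 0.04·12.6 = 0.256
z₄ = 0.256 − 0.04·7.56 = -0.0464
F′(z) at (-0.0464) = 4.536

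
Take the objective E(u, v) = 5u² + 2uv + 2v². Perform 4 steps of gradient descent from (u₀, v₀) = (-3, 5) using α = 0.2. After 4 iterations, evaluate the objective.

∇E = (10u + 2v, 2u + 4v)
(u₁, v₁) = (-3, 5) − 0.2·(-20, 14) = (1, 2.2)
(u₂, v₂) = (1, 2.2) − 0.2·(14.4, 10.8) = (-1.88, 0.04)
(u₃, v₃) = (-1.88, 0.04) − 0.2·(-18.72, -3.6) = (1.864, 0.76)
(u₄, v₄) = (1.864, 0.76) − 0.2·(20.16, 6.768) = (-2.168, -0.5936)
E(-2.168, -0.5936) = 26.77969152

26.77969152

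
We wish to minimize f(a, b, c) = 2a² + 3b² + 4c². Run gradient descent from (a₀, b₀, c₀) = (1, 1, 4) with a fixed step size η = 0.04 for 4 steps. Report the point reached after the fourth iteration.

(0.49787136, 0.33362176, 0.85525504)

∇f = (4a, 6b, 8c)
(a₁, b₁, c₁) = (1, 1, 4) − 0.04·(4, 6, 32) = (0.84, 0.76, 2.72)
(a₂, b₂, c₂) = (0.84, 0.76, 2.72) − 0.04·(3.36, 4.56, 21.76) = (0.7056, 0.5776, 1.8496)
(a₃, b₃, c₃) = (0.7056, 0.5776, 1.8496) − 0.04·(2.8224, 3.4656, 14.7968) = (0.592704, 0.438976, 1.257728)
(a₄, b₄, c₄) = (0.592704, 0.438976, 1.257728) − 0.04·(2.370816, 2.633856, 10.061824) = (0.49787136, 0.33362176, 0.85525504)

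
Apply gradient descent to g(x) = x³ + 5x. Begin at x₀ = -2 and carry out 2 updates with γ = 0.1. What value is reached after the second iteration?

-8.307

g′(x) = 3x² + 5
x₁ = -2 − 0.1·17 = -3.7
x₂ = -3.7 − 0.1·46.07 = -8.307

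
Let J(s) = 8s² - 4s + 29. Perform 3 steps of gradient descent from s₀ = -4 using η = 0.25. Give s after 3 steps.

J′(s) = 16s - 4
s₁ = -4 − 0.25·(-68) = 13
s₂ = 13 − 0.25·204 = -38
s₃ = -38 − 0.25·(-612) = 115

115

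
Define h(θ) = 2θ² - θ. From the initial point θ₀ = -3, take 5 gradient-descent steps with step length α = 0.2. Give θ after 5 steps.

0.24896

h′(θ) = 4θ - 1
θ₁ = -3 − 0.2·(-13) = -0.4
θ₂ = -0.4 − 0.2·(-2.6) = 0.12
θ₃ = 0.12 − 0.2·(-0.52) = 0.224
θ₄ = 0.224 − 0.2·(-0.104) = 0.2448
θ₅ = 0.2448 − 0.2·(-0.0208) = 0.24896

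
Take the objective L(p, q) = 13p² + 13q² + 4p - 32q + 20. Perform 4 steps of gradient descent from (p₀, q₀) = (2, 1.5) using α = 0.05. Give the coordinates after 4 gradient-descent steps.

(-0.1364, 1.23295)

∇L = (26p + 4, 26q - 32)
Step 1: at (2, 1.5), ∇L = (56, 7) → (2, 1.5) − 0.05·(56, 7) = (-0.8, 1.15)
Step 2: at (-0.8, 1.15), ∇L = (-16.8, -2.1) → (-0.8, 1.15) − 0.05·(-16.8, -2.1) = (0.04, 1.255)
Step 3: at (0.04, 1.255), ∇L = (5.04, 0.63) → (0.04, 1.255) − 0.05·(5.04, 0.63) = (-0.212, 1.2235)
Step 4: at (-0.212, 1.2235), ∇L = (-1.512, -0.189) → (-0.212, 1.2235) − 0.05·(-1.512, -0.189) = (-0.1364, 1.23295)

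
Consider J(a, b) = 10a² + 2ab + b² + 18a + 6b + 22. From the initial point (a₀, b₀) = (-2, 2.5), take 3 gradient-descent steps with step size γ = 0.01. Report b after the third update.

∇J = (20a + 2b + 18, 2a + 2b + 6)
Step 1: at (-2, 2.5), ∇J = (-17, 7) → (-2, 2.5) − 0.01·(-17, 7) = (-1.83, 2.43)
Step 2: at (-1.83, 2.43), ∇J = (-13.74, 7.2) → (-1.83, 2.43) − 0.01·(-13.74, 7.2) = (-1.6926, 2.358)
Step 3: at (-1.6926, 2.358), ∇J = (-11.136, 7.3308) → (-1.6926, 2.358) − 0.01·(-11.136, 7.3308) = (-1.58124, 2.284692)
b = 2.284692

2.284692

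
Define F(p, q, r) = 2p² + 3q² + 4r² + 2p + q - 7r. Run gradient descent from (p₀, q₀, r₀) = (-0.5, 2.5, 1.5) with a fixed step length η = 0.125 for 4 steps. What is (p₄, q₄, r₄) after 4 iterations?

(-0.5, -0.15625, 0.875)

∇F = (4p + 2, 6q + 1, 8r - 7)
(p₁, q₁, r₁) = (-0.5, 2.5, 1.5) − 0.125·(0, 16, 5) = (-0.5, 0.5, 0.875)
(p₂, q₂, r₂) = (-0.5, 0.5, 0.875) − 0.125·(0, 4, 0) = (-0.5, 0, 0.875)
(p₃, q₃, r₃) = (-0.5, 0, 0.875) − 0.125·(0, 1, 0) = (-0.5, -0.125, 0.875)
(p₄, q₄, r₄) = (-0.5, -0.125, 0.875) − 0.125·(0, 0.25, 0) = (-0.5, -0.15625, 0.875)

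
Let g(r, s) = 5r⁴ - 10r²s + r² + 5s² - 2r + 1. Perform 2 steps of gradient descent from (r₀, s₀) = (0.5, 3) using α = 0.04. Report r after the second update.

0.5528448

∇g = (20r³ - 20rs + 2r - 2, -10r² + 10s)
(r₁, s₁) = (0.5, 3) − 0.04·(-28.5, 27.5) = (1.64, 1.9)
(r₂, s₂) = (1.64, 1.9) − 0.04·(27.17888, -7.896) = (0.5528448, 2.21584)
r = 0.5528448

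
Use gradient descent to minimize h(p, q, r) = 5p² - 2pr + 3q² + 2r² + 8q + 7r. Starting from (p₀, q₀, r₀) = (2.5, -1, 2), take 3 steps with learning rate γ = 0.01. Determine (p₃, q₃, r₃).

∇h = (10p - 2r, 6q + 8, -2p + 4r + 7)
Step 1: at (2.5, -1, 2), ∇h = (21, 2, 10) → (2.5, -1, 2) − 0.01·(21, 2, 10) = (2.29, -1.02, 1.9)
Step 2: at (2.29, -1.02, 1.9), ∇h = (19.1, 1.88, 10.02) → (2.29, -1.02, 1.9) − 0.01·(19.1, 1.88, 10.02) = (2.099, -1.0388, 1.7998)
Step 3: at (2.099, -1.0388, 1.7998), ∇h = (17.3904, 1.7672, 10.0012) → (2.099, -1.0388, 1.7998) − 0.01·(17.3904, 1.7672, 10.0012) = (1.925096, -1.056472, 1.699788)

(1.925096, -1.056472, 1.699788)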